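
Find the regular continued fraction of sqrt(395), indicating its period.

[19; (1, 6, 1, 38)]

Write x_i = (sqrt(395) + m_i)/d_i with (m_0, d_0) = (0, 1). a_0 = floor(sqrt(395)) = 19, since 19^2 = 361 <= 395 < 400 = 20^2.
Iterate m_{i+1} = d_i*a_i - m_i, d_{i+1} = (395 - m_{i+1}^2)/d_i, a_{i+1} = floor((a_0 + m_{i+1})/d_{i+1}):
  m_1 = 1*19 - 0 = 19, d_1 = (395 - 19^2)/1 = 34/1 = 34, a_1 = floor((19 + 19)/34) = 1.
  m_2 = 34*1 - 19 = 15, d_2 = (395 - 15^2)/34 = 170/34 = 5, a_2 = floor((19 + 15)/5) = 6.
  m_3 = 5*6 - 15 = 15, d_3 = (395 - 15^2)/5 = 170/5 = 34, a_3 = floor((19 + 15)/34) = 1.
  m_4 = 34*1 - 15 = 19, d_4 = (395 - 19^2)/34 = 34/34 = 1, a_4 = floor((19 + 19)/1) = 38.
  m_5 = 1*38 - 19 = 19, d_5 = (395 - 19^2)/1 = 34/1 = 34: (m_5, d_5) = (m_1, d_1) = (19, 34), so from here the quotients repeat a_1, ..., a_4; the period length is 4.
Hence the expansion of sqrt(395) is a_0 = 19 followed by the repeating block 1, 6, 1, 38 (period 4).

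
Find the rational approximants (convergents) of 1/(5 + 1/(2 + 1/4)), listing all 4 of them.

0/1, 1/5, 2/11, 9/49

Using the convergent recurrence p_i = a_i*p_{i-1} + p_{i-2}, q_i = a_i*q_{i-1} + q_{i-2} with p_{-2}=0, p_{-1}=1, q_{-2}=1, q_{-1}=0:
  i=0: a_0=0, p_0 = 0*1 + 0 = 0, q_0 = 0*0 + 1 = 1.
  i=1: a_1=5, p_1 = 5*0 + 1 = 1, q_1 = 5*1 + 0 = 5.
  i=2: a_2=2, p_2 = 2*1 + 0 = 2, q_2 = 2*5 + 1 = 11.
  i=3: a_3=4, p_3 = 4*2 + 1 = 9, q_3 = 4*11 + 5 = 49.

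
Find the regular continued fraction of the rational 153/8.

[19; 8]

Run the Euclidean algorithm on 153 and 8; the successive quotients are the partial quotients a_0, a_1, ... (each step inverts the fractional part left over by the previous one):
  153 = 19*8 + 1, so a_0 = 19.
  8 = 8*1 + 0, so a_1 = 8.
The remainder reaches 0 after 2 divisions, so the expansion has 2 partial quotients, read off in order.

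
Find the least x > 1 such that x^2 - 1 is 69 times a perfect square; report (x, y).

(x, y) = (7775, 936)

First expand sqrt(69) as a continued fraction. With x_i = (sqrt(69) + m_i)/d_i and (m_0, d_0) = (0, 1): a_0 = floor(sqrt(69)) = 8, since 8^2 = 64 <= 69 < 81 = 9^2.
Iterate m_{i+1} = d_i*a_i - m_i, d_{i+1} = (69 - m_{i+1}^2)/d_i, a_{i+1} = floor((a_0 + m_{i+1})/d_{i+1}):
  m_1 = 1*8 - 0 = 8, d_1 = (69 - 8^2)/1 = 5/1 = 5, a_1 = floor((8 + 8)/5) = 3.
  m_2 = 5*3 - 8 = 7, d_2 = (69 - 7^2)/5 = 20/5 = 4, a_2 = floor((8 + 7)/4) = 3.
  m_3 = 4*3 - 7 = 5, d_3 = (69 - 5^2)/4 = 44/4 = 11, a_3 = floor((8 + 5)/11) = 1.
  m_4 = 11*1 - 5 = 6, d_4 = (69 - 6^2)/11 = 33/11 = 3, a_4 = floor((8 + 6)/3) = 4.
  m_5 = 3*4 - 6 = 6, d_5 = (69 - 6^2)/3 = 33/3 = 11, a_5 = floor((8 + 6)/11) = 1.
  m_6 = 11*1 - 6 = 5, d_6 = (69 - 5^2)/11 = 44/11 = 4, a_6 = floor((8 + 5)/4) = 3.
  m_7 = 4*3 - 5 = 7, d_7 = (69 - 7^2)/4 = 20/4 = 5, a_7 = floor((8 + 7)/5) = 3.
  m_8 = 5*3 - 7 = 8, d_8 = (69 - 8^2)/5 = 5/5 = 1, a_8 = floor((8 + 8)/1) = 16.
  m_9 = 1*16 - 8 = 8, d_9 = (69 - 8^2)/1 = 5/1 = 5: (m_9, d_9) = (m_1, d_1) = (8, 5), so from here the quotients repeat a_1, ..., a_8; the period length is 8.
So sqrt(69) = [8; (3, 3, 1, 4, 1, 3, 3, 16)] with period length k = 8.
k is even, so the fundamental solution of x^2 - 69y^2 = 1 is (p_{k-1}, q_{k-1}) = (p_7, q_7); compute convergents through index 7.
Convergents (p_i = a_i*p_{i-1} + p_{i-2}, q_i = a_i*q_{i-1} + q_{i-2} with p_{-2}=0, p_{-1}=1, q_{-2}=1, q_{-1}=0):
  i=0: a_0=8, p_0 = 8*1 + 0 = 8, q_0 = 8*0 + 1 = 1.
  i=1: a_1=3, p_1 = 3*8 + 1 = 25, q_1 = 3*1 + 0 = 3.
  i=2: a_2=3, p_2 = 3*25 + 8 = 83, q_2 = 3*3 + 1 = 10.
  i=3: a_3=1, p_3 = 1*83 + 25 = 108, q_3 = 1*10 + 3 = 13.
  i=4: a_4=4, p_4 = 4*108 + 83 = 515, q_4 = 4*13 + 10 = 62.
  i=5: a_5=1, p_5 = 1*515 + 108 = 623, q_5 = 1*62 + 13 = 75.
  i=6: a_6=3, p_6 = 3*623 + 515 = 2384, q_6 = 3*75 + 62 = 287.
  i=7: a_7=3, p_7 = 3*2384 + 623 = 7775, q_7 = 3*287 + 75 = 936.
Check: 7775^2 - 69*936^2 = 60450625 - 60450624 = 1, so (x, y) = (7775, 936) solves the equation, and by the theorem it is the least positive solution.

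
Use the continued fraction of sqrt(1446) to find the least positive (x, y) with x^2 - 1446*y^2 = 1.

First expand sqrt(1446) as a continued fraction. With x_i = (sqrt(1446) + m_i)/d_i and (m_0, d_0) = (0, 1): a_0 = floor(sqrt(1446)) = 38, since 38^2 = 1444 <= 1446 < 1521 = 39^2.
Iterate m_{i+1} = d_i*a_i - m_i, d_{i+1} = (1446 - m_{i+1}^2)/d_i, a_{i+1} = floor((a_0 + m_{i+1})/d_{i+1}):
  m_1 = 1*38 - 0 = 38, d_1 = (1446 - 38^2)/1 = 2/1 = 2, a_1 = floor((38 + 38)/2) = 38.
  m_2 = 2*38 - 38 = 38, d_2 = (1446 - 38^2)/2 = 2/2 = 1, a_2 = floor((38 + 38)/1) = 76.
  m_3 = 1*76 - 38 = 38, d_3 = (1446 - 38^2)/1 = 2/1 = 2: (m_3, d_3) = (m_1, d_1) = (38, 2), so from here the quotients repeat a_1, a_2; the period length is 2.
So sqrt(1446) = [38; (38, 76)] with period length k = 2.
k is even, so the fundamental solution of x^2 - 1446y^2 = 1 is (p_{k-1}, q_{k-1}) = (p_1, q_1); compute convergents through index 1.
Convergents (p_i = a_i*p_{i-1} + p_{i-2}, q_i = a_i*q_{i-1} + q_{i-2} with p_{-2}=0, p_{-1}=1, q_{-2}=1, q_{-1}=0):
  i=0: a_0=38, p_0 = 38*1 + 0 = 38, q_0 = 38*0 + 1 = 1.
  i=1: a_1=38, p_1 = 38*38 + 1 = 1445, q_1 = 38*1 + 0 = 38.
Check: 1445^2 - 1446*38^2 = 2088025 - 2088024 = 1, so (x, y) = (1445, 38) solves the equation, and by the theorem it is the least positive solution.

(x, y) = (1445, 38)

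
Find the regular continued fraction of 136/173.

[0; 1, 3, 1, 2, 12]

Run the Euclidean algorithm on 136 and 173; the successive quotients are the partial quotients a_0, a_1, ... (each step inverts the fractional part left over by the previous one):
  136 = 0*173 + 136, so a_0 = 0.
  173 = 1*136 + 37, so a_1 = 1.
  136 = 3*37 + 25, so a_2 = 3.
  37 = 1*25 + 12, so a_3 = 1.
  25 = 2*12 + 1, so a_4 = 2.
  12 = 12*1 + 0, so a_5 = 12.
The remainder reaches 0 after 6 divisions, so the expansion has 6 partial quotients, read off in order.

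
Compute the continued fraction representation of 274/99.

[2; 1, 3, 3, 3, 2]

Run the Euclidean algorithm on 274 and 99; the successive quotients are the partial quotients a_0, a_1, ... (each step inverts the fractional part left over by the previous one):
  274 = 2*99 + 76, so a_0 = 2.
  99 = 1*76 + 23, so a_1 = 1.
  76 = 3*23 + 7, so a_2 = 3.
  23 = 3*7 + 2, so a_3 = 3.
  7 = 3*2 + 1, so a_4 = 3.
  2 = 2*1 + 0, so a_5 = 2.
The remainder reaches 0 after 6 divisions, so the expansion has 6 partial quotients, read off in order.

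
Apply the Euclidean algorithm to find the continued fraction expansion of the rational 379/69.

Run the Euclidean algorithm on 379 and 69; the successive quotients are the partial quotients a_0, a_1, ... (each step inverts the fractional part left over by the previous one):
  379 = 5*69 + 34, so a_0 = 5.
  69 = 2*34 + 1, so a_1 = 2.
  34 = 34*1 + 0, so a_2 = 34.
The remainder reaches 0 after 3 divisions, so the expansion has 3 partial quotients, read off in order.

[5; 2, 34]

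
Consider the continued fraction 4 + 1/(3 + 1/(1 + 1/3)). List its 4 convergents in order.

Using the convergent recurrence p_i = a_i*p_{i-1} + p_{i-2}, q_i = a_i*q_{i-1} + q_{i-2} with p_{-2}=0, p_{-1}=1, q_{-2}=1, q_{-1}=0:
  i=0: a_0=4, p_0 = 4*1 + 0 = 4, q_0 = 4*0 + 1 = 1.
  i=1: a_1=3, p_1 = 3*4 + 1 = 13, q_1 = 3*1 + 0 = 3.
  i=2: a_2=1, p_2 = 1*13 + 4 = 17, q_2 = 1*3 + 1 = 4.
  i=3: a_3=3, p_3 = 3*17 + 13 = 64, q_3 = 3*4 + 3 = 15.

4/1, 13/3, 17/4, 64/15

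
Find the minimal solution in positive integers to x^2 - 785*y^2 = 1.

First expand sqrt(785) as a continued fraction. With x_i = (sqrt(785) + m_i)/d_i and (m_0, d_0) = (0, 1): a_0 = floor(sqrt(785)) = 28, since 28^2 = 784 <= 785 < 841 = 29^2.
Iterate m_{i+1} = d_i*a_i - m_i, d_{i+1} = (785 - m_{i+1}^2)/d_i, a_{i+1} = floor((a_0 + m_{i+1})/d_{i+1}):
  m_1 = 1*28 - 0 = 28, d_1 = (785 - 28^2)/1 = 1/1 = 1, a_1 = floor((28 + 28)/1) = 56.
  m_2 = 1*56 - 28 = 28, d_2 = (785 - 28^2)/1 = 1/1 = 1: (m_2, d_2) = (m_1, d_1) = (28, 1), so from here the quotient a_1 repeats; the period length is 1.
So sqrt(785) = [28; (56)] with period length k = 1.
k is odd, so (p_{k-1}, q_{k-1}) only solves x^2 - 785y^2 = -1 and the fundamental solution of x^2 - 785y^2 = 1 is (p_{2k-1}, q_{2k-1}) = (p_1, q_1); compute convergents through index 1, running through the period twice.
Convergents (p_i = a_i*p_{i-1} + p_{i-2}, q_i = a_i*q_{i-1} + q_{i-2} with p_{-2}=0, p_{-1}=1, q_{-2}=1, q_{-1}=0):
  i=0: a_0=28, p_0 = 28*1 + 0 = 28, q_0 = 28*0 + 1 = 1.
  i=1: a_1=56, p_1 = 56*28 + 1 = 1569, q_1 = 56*1 + 0 = 56.
Indeed p_0^2 - 785*q_0^2 = 784 - 785 = -1, not +1.
Check: 1569^2 - 785*56^2 = 2461761 - 2461760 = 1, so (x, y) = (1569, 56) solves the equation, and by the theorem it is the least positive solution.

(x, y) = (1569, 56)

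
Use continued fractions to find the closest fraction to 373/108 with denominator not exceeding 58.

Expand x = 373/108 as a continued fraction with the Euclidean algorithm:
  373 = 3*108 + 49, so a_0 = 3.
  108 = 2*49 + 10, so a_1 = 2.
  49 = 4*10 + 9, so a_2 = 4.
  10 = 1*9 + 1, so a_3 = 1.
  9 = 9*1 + 0, so a_4 = 9.
so x = [3; 2, 4, 1, 9].
Convergents (p_i = a_i*p_{i-1} + p_{i-2}, q_i = a_i*q_{i-1} + q_{i-2} with p_{-2}=0, p_{-1}=1, q_{-2}=1, q_{-1}=0), until the denominator exceeds 58:
  i=0: a_0=3, p_0 = 3*1 + 0 = 3, q_0 = 3*0 + 1 = 1.
  i=1: a_1=2, p_1 = 2*3 + 1 = 7, q_1 = 2*1 + 0 = 2.
  i=2: a_2=4, p_2 = 4*7 + 3 = 31, q_2 = 4*2 + 1 = 9.
  i=3: a_3=1, p_3 = 1*31 + 7 = 38, q_3 = 1*9 + 2 = 11.
  i=4: a_4=9, p_4 = 9*38 + 31 = 373, q_4 = 9*11 + 9 = 108.
q_4 = 108 > 58, so the last convergent with denominator <= 58 is p_3/q_3 = 38/11.
The closest fraction with denominator <= 58 is either p_3/q_3 or the intermediate fraction (k*p_3 + p_2)/(k*q_3 + q_2) with the largest k >= 1 whose denominator stays <= 58; these approach x as k grows, and every other convergent or intermediate fraction in range is farther away.
Largest k: floor((58 - q_2)/q_3) = floor((58 - 9)/11) = 4.
That gives (4*38 + 31)/(4*11 + 9) = 183/53.
Compare the errors: |x - 38/11| = |373*11 - 38*108|/(108*11) = 1/1188, and |x - 183/53| = |373*53 - 183*108|/(108*53) = 5/5724.
Cross-multiplying, 1*5724 = 5724 < 5940 = 5*1188, so 1/1188 is smaller: the convergent 38/11 is closer to x than 183/53.

38/11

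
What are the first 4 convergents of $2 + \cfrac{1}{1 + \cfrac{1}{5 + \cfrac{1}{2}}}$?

Using the convergent recurrence p_i = a_i*p_{i-1} + p_{i-2}, q_i = a_i*q_{i-1} + q_{i-2} with p_{-2}=0, p_{-1}=1, q_{-2}=1, q_{-1}=0:
  i=0: a_0=2, p_0 = 2*1 + 0 = 2, q_0 = 2*0 + 1 = 1.
  i=1: a_1=1, p_1 = 1*2 + 1 = 3, q_1 = 1*1 + 0 = 1.
  i=2: a_2=5, p_2 = 5*3 + 2 = 17, q_2 = 5*1 + 1 = 6.
  i=3: a_3=2, p_3 = 2*17 + 3 = 37, q_3 = 2*6 + 1 = 13.

2/1, 3/1, 17/6, 37/13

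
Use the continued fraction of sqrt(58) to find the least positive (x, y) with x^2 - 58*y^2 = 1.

(x, y) = (19603, 2574)

First expand sqrt(58) as a continued fraction. With x_i = (sqrt(58) + m_i)/d_i and (m_0, d_0) = (0, 1): a_0 = floor(sqrt(58)) = 7, since 7^2 = 49 <= 58 < 64 = 8^2.
Iterate m_{i+1} = d_i*a_i - m_i, d_{i+1} = (58 - m_{i+1}^2)/d_i, a_{i+1} = floor((a_0 + m_{i+1})/d_{i+1}):
  m_1 = 1*7 - 0 = 7, d_1 = (58 - 7^2)/1 = 9/1 = 9, a_1 = floor((7 + 7)/9) = 1.
  m_2 = 9*1 - 7 = 2, d_2 = (58 - 2^2)/9 = 54/9 = 6, a_2 = floor((7 + 2)/6) = 1.
  m_3 = 6*1 - 2 = 4, d_3 = (58 - 4^2)/6 = 42/6 = 7, a_3 = floor((7 + 4)/7) = 1.
  m_4 = 7*1 - 4 = 3, d_4 = (58 - 3^2)/7 = 49/7 = 7, a_4 = floor((7 + 3)/7) = 1.
  m_5 = 7*1 - 3 = 4, d_5 = (58 - 4^2)/7 = 42/7 = 6, a_5 = floor((7 + 4)/6) = 1.
  m_6 = 6*1 - 4 = 2, d_6 = (58 - 2^2)/6 = 54/6 = 9, a_6 = floor((7 + 2)/9) = 1.
  m_7 = 9*1 - 2 = 7, d_7 = (58 - 7^2)/9 = 9/9 = 1, a_7 = floor((7 + 7)/1) = 14.
  m_8 = 1*14 - 7 = 7, d_8 = (58 - 7^2)/1 = 9/1 = 9: (m_8, d_8) = (m_1, d_1) = (7, 9), so from here the quotients repeat a_1, ..., a_7; the period length is 7.
So sqrt(58) = [7; (1, 1, 1, 1, 1, 1, 14)] with period length k = 7.
k is odd, so (p_{k-1}, q_{k-1}) only solves x^2 - 58y^2 = -1 and the fundamental solution of x^2 - 58y^2 = 1 is (p_{2k-1}, q_{2k-1}) = (p_13, q_13); compute convergents through index 13, running through the period twice.
Convergents (p_i = a_i*p_{i-1} + p_{i-2}, q_i = a_i*q_{i-1} + q_{i-2} with p_{-2}=0, p_{-1}=1, q_{-2}=1, q_{-1}=0):
  i=0: a_0=7, p_0 = 7*1 + 0 = 7, q_0 = 7*0 + 1 = 1.
  i=1: a_1=1, p_1 = 1*7 + 1 = 8, q_1 = 1*1 + 0 = 1.
  i=2: a_2=1, p_2 = 1*8 + 7 = 15, q_2 = 1*1 + 1 = 2.
  i=3: a_3=1, p_3 = 1*15 + 8 = 23, q_3 = 1*2 + 1 = 3.
  i=4: a_4=1, p_4 = 1*23 + 15 = 38, q_4 = 1*3 + 2 = 5.
  i=5: a_5=1, p_5 = 1*38 + 23 = 61, q_5 = 1*5 + 3 = 8.
  i=6: a_6=1, p_6 = 1*61 + 38 = 99, q_6 = 1*8 + 5 = 13.
  i=7: a_7=14, p_7 = 14*99 + 61 = 1447, q_7 = 14*13 + 8 = 190.
  i=8: a_8=1, p_8 = 1*1447 + 99 = 1546, q_8 = 1*190 + 13 = 203.
  i=9: a_9=1, p_9 = 1*1546 + 1447 = 2993, q_9 = 1*203 + 190 = 393.
  i=10: a_10=1, p_10 = 1*2993 + 1546 = 4539, q_10 = 1*393 + 203 = 596.
  i=11: a_11=1, p_11 = 1*4539 + 2993 = 7532, q_11 = 1*596 + 393 = 989.
  i=12: a_12=1, p_12 = 1*7532 + 4539 = 12071, q_12 = 1*989 + 596 = 1585.
  i=13: a_13=1, p_13 = 1*12071 + 7532 = 19603, q_13 = 1*1585 + 989 = 2574.
Indeed p_6^2 - 58*q_6^2 = 9801 - 9802 = -1, not +1.
Check: 19603^2 - 58*2574^2 = 384277609 - 384277608 = 1, so (x, y) = (19603, 2574) solves the equation, and by the theorem it is the least positive solution.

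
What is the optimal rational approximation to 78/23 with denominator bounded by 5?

17/5

Expand x = 78/23 as a continued fraction with the Euclidean algorithm:
  78 = 3*23 + 9, so a_0 = 3.
  23 = 2*9 + 5, so a_1 = 2.
  9 = 1*5 + 4, so a_2 = 1.
  5 = 1*4 + 1, so a_3 = 1.
  4 = 4*1 + 0, so a_4 = 4.
so x = [3; 2, 1, 1, 4].
Convergents (p_i = a_i*p_{i-1} + p_{i-2}, q_i = a_i*q_{i-1} + q_{i-2} with p_{-2}=0, p_{-1}=1, q_{-2}=1, q_{-1}=0), until the denominator exceeds 5:
  i=0: a_0=3, p_0 = 3*1 + 0 = 3, q_0 = 3*0 + 1 = 1.
  i=1: a_1=2, p_1 = 2*3 + 1 = 7, q_1 = 2*1 + 0 = 2.
  i=2: a_2=1, p_2 = 1*7 + 3 = 10, q_2 = 1*2 + 1 = 3.
  i=3: a_3=1, p_3 = 1*10 + 7 = 17, q_3 = 1*3 + 2 = 5.
  i=4: a_4=4, p_4 = 4*17 + 10 = 78, q_4 = 4*5 + 3 = 23.
q_4 = 23 > 5, so the last convergent with denominator <= 5 is p_3/q_3 = 17/5.
The closest fraction with denominator <= 5 is either p_3/q_3 or the intermediate fraction (k*p_3 + p_2)/(k*q_3 + q_2) with the largest k >= 1 whose denominator stays <= 5; these approach x as k grows, and every other convergent or intermediate fraction in range is farther away.
Largest k: floor((5 - q_2)/q_3) = floor((5 - 3)/5) = 0.
Since k = 0, no intermediate fraction beyond p_3/q_3 has denominator <= 5, so the convergent 17/5 is the closest (its error is |78*5 - 17*23|/(23*5) = 1/115).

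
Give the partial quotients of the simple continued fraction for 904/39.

[23; 5, 1, 1, 3]

Run the Euclidean algorithm on 904 and 39; the successive quotients are the partial quotients a_0, a_1, ... (each step inverts the fractional part left over by the previous one):
  904 = 23*39 + 7, so a_0 = 23.
  39 = 5*7 + 4, so a_1 = 5.
  7 = 1*4 + 3, so a_2 = 1.
  4 = 1*3 + 1, so a_3 = 1.
  3 = 3*1 + 0, so a_4 = 3.
The remainder reaches 0 after 5 divisions, so the expansion has 5 partial quotients, read off in order.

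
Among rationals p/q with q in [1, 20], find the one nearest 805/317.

33/13

Expand x = 805/317 as a continued fraction with the Euclidean algorithm:
  805 = 2*317 + 171, so a_0 = 2.
  317 = 1*171 + 146, so a_1 = 1.
  171 = 1*146 + 25, so a_2 = 1.
  146 = 5*25 + 21, so a_3 = 5.
  25 = 1*21 + 4, so a_4 = 1.
  21 = 5*4 + 1, so a_5 = 5.
  4 = 4*1 + 0, so a_6 = 4.
so x = [2; 1, 1, 5, 1, 5, 4].
Convergents (p_i = a_i*p_{i-1} + p_{i-2}, q_i = a_i*q_{i-1} + q_{i-2} with p_{-2}=0, p_{-1}=1, q_{-2}=1, q_{-1}=0), until the denominator exceeds 20:
  i=0: a_0=2, p_0 = 2*1 + 0 = 2, q_0 = 2*0 + 1 = 1.
  i=1: a_1=1, p_1 = 1*2 + 1 = 3, q_1 = 1*1 + 0 = 1.
  i=2: a_2=1, p_2 = 1*3 + 2 = 5, q_2 = 1*1 + 1 = 2.
  i=3: a_3=5, p_3 = 5*5 + 3 = 28, q_3 = 5*2 + 1 = 11.
  i=4: a_4=1, p_4 = 1*28 + 5 = 33, q_4 = 1*11 + 2 = 13.
  i=5: a_5=5, p_5 = 5*33 + 28 = 193, q_5 = 5*13 + 11 = 76.
q_5 = 76 > 20, so the last convergent with denominator <= 20 is p_4/q_4 = 33/13.
The closest fraction with denominator <= 20 is either p_4/q_4 or the intermediate fraction (k*p_4 + p_3)/(k*q_4 + q_3) with the largest k >= 1 whose denominator stays <= 20; these approach x as k grows, and every other convergent or intermediate fraction in range is farther away.
Largest k: floor((20 - q_3)/q_4) = floor((20 - 11)/13) = 0.
Since k = 0, no intermediate fraction beyond p_4/q_4 has denominator <= 20, so the convergent 33/13 is the closest (its error is |805*13 - 33*317|/(317*13) = 4/4121).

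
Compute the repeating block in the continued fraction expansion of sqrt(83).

Write x_i = (sqrt(83) + m_i)/d_i with (m_0, d_0) = (0, 1). a_0 = floor(sqrt(83)) = 9, since 9^2 = 81 <= 83 < 100 = 10^2.
Iterate m_{i+1} = d_i*a_i - m_i, d_{i+1} = (83 - m_{i+1}^2)/d_i, a_{i+1} = floor((a_0 + m_{i+1})/d_{i+1}):
  m_1 = 1*9 - 0 = 9, d_1 = (83 - 9^2)/1 = 2/1 = 2, a_1 = floor((9 + 9)/2) = 9.
  m_2 = 2*9 - 9 = 9, d_2 = (83 - 9^2)/2 = 2/2 = 1, a_2 = floor((9 + 9)/1) = 18.
  m_3 = 1*18 - 9 = 9, d_3 = (83 - 9^2)/1 = 2/1 = 2: (m_3, d_3) = (m_1, d_1) = (9, 2), so from here the quotients repeat a_1, a_2; the period length is 2.
Hence the expansion of sqrt(83) is a_0 = 9 followed by the repeating block 9, 18 (period 2).

[9; (9, 18)]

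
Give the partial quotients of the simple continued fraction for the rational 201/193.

Run the Euclidean algorithm on 201 and 193; the successive quotients are the partial quotients a_0, a_1, ... (each step inverts the fractional part left over by the previous one):
  201 = 1*193 + 8, so a_0 = 1.
  193 = 24*8 + 1, so a_1 = 24.
  8 = 8*1 + 0, so a_2 = 8.
The remainder reaches 0 after 3 divisions, so the expansion has 3 partial quotients, read off in order.

[1; 24, 8]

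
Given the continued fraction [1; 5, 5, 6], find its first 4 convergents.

Using the convergent recurrence p_i = a_i*p_{i-1} + p_{i-2}, q_i = a_i*q_{i-1} + q_{i-2} with p_{-2}=0, p_{-1}=1, q_{-2}=1, q_{-1}=0:
  i=0: a_0=1, p_0 = 1*1 + 0 = 1, q_0 = 1*0 + 1 = 1.
  i=1: a_1=5, p_1 = 5*1 + 1 = 6, q_1 = 5*1 + 0 = 5.
  i=2: a_2=5, p_2 = 5*6 + 1 = 31, q_2 = 5*5 + 1 = 26.
  i=3: a_3=6, p_3 = 6*31 + 6 = 192, q_3 = 6*26 + 5 = 161.

1/1, 6/5, 31/26, 192/161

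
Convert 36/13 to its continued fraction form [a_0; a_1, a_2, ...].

[2; 1, 3, 3]

Run the Euclidean algorithm on 36 and 13; the successive quotients are the partial quotients a_0, a_1, ... (each step inverts the fractional part left over by the previous one):
  36 = 2*13 + 10, so a_0 = 2.
  13 = 1*10 + 3, so a_1 = 1.
  10 = 3*3 + 1, so a_2 = 3.
  3 = 3*1 + 0, so a_3 = 3.
The remainder reaches 0 after 4 divisions, so the expansion has 4 partial quotients, read off in order.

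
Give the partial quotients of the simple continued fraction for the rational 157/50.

[3; 7, 7]

Run the Euclidean algorithm on 157 and 50; the successive quotients are the partial quotients a_0, a_1, ... (each step inverts the fractional part left over by the previous one):
  157 = 3*50 + 7, so a_0 = 3.
  50 = 7*7 + 1, so a_1 = 7.
  7 = 7*1 + 0, so a_2 = 7.
The remainder reaches 0 after 3 divisions, so the expansion has 3 partial quotients, read off in order.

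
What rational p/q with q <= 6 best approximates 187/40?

Expand x = 187/40 as a continued fraction with the Euclidean algorithm:
  187 = 4*40 + 27, so a_0 = 4.
  40 = 1*27 + 13, so a_1 = 1.
  27 = 2*13 + 1, so a_2 = 2.
  13 = 13*1 + 0, so a_3 = 13.
so x = [4; 1, 2, 13].
Convergents (p_i = a_i*p_{i-1} + p_{i-2}, q_i = a_i*q_{i-1} + q_{i-2} with p_{-2}=0, p_{-1}=1, q_{-2}=1, q_{-1}=0), until the denominator exceeds 6:
  i=0: a_0=4, p_0 = 4*1 + 0 = 4, q_0 = 4*0 + 1 = 1.
  i=1: a_1=1, p_1 = 1*4 + 1 = 5, q_1 = 1*1 + 0 = 1.
  i=2: a_2=2, p_2 = 2*5 + 4 = 14, q_2 = 2*1 + 1 = 3.
  i=3: a_3=13, p_3 = 13*14 + 5 = 187, q_3 = 13*3 + 1 = 40.
q_3 = 40 > 6, so the last convergent with denominator <= 6 is p_2/q_2 = 14/3.
The closest fraction with denominator <= 6 is either p_2/q_2 or the intermediate fraction (k*p_2 + p_1)/(k*q_2 + q_1) with the largest k >= 1 whose denominator stays <= 6; these approach x as k grows, and every other convergent or intermediate fraction in range is farther away.
Largest k: floor((6 - q_1)/q_2) = floor((6 - 1)/3) = 1.
That gives (1*14 + 5)/(1*3 + 1) = 19/4.
Compare the errors: |x - 14/3| = |187*3 - 14*40|/(40*3) = 1/120, and |x - 19/4| = |187*4 - 19*40|/(40*4) = 12/160.
Cross-multiplying, 1*160 = 160 < 1440 = 12*120, so 1/120 is smaller: the convergent 14/3 is closer to x than 19/4.

14/3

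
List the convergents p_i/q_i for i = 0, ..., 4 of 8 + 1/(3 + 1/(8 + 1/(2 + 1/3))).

8/1, 25/3, 208/25, 441/53, 1531/184

Using the convergent recurrence p_i = a_i*p_{i-1} + p_{i-2}, q_i = a_i*q_{i-1} + q_{i-2} with p_{-2}=0, p_{-1}=1, q_{-2}=1, q_{-1}=0:
  i=0: a_0=8, p_0 = 8*1 + 0 = 8, q_0 = 8*0 + 1 = 1.
  i=1: a_1=3, p_1 = 3*8 + 1 = 25, q_1 = 3*1 + 0 = 3.
  i=2: a_2=8, p_2 = 8*25 + 8 = 208, q_2 = 8*3 + 1 = 25.
  i=3: a_3=2, p_3 = 2*208 + 25 = 441, q_3 = 2*25 + 3 = 53.
  i=4: a_4=3, p_4 = 3*441 + 208 = 1531, q_4 = 3*53 + 25 = 184.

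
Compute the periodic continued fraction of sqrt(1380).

Write x_i = (sqrt(1380) + m_i)/d_i with (m_0, d_0) = (0, 1). a_0 = floor(sqrt(1380)) = 37, since 37^2 = 1369 <= 1380 < 1444 = 38^2.
Iterate m_{i+1} = d_i*a_i - m_i, d_{i+1} = (1380 - m_{i+1}^2)/d_i, a_{i+1} = floor((a_0 + m_{i+1})/d_{i+1}):
  m_1 = 1*37 - 0 = 37, d_1 = (1380 - 37^2)/1 = 11/1 = 11, a_1 = floor((37 + 37)/11) = 6.
  m_2 = 11*6 - 37 = 29, d_2 = (1380 - 29^2)/11 = 539/11 = 49, a_2 = floor((37 + 29)/49) = 1.
  m_3 = 49*1 - 29 = 20, d_3 = (1380 - 20^2)/49 = 980/49 = 20, a_3 = floor((37 + 20)/20) = 2.
  m_4 = 20*2 - 20 = 20, d_4 = (1380 - 20^2)/20 = 980/20 = 49, a_4 = floor((37 + 20)/49) = 1.
  m_5 = 49*1 - 20 = 29, d_5 = (1380 - 29^2)/49 = 539/49 = 11, a_5 = floor((37 + 29)/11) = 6.
  m_6 = 11*6 - 29 = 37, d_6 = (1380 - 37^2)/11 = 11/11 = 1, a_6 = floor((37 + 37)/1) = 74.
  m_7 = 1*74 - 37 = 37, d_7 = (1380 - 37^2)/1 = 11/1 = 11: (m_7, d_7) = (m_1, d_1) = (37, 11), so from here the quotients repeat a_1, ..., a_6; the period length is 6.
Hence the expansion of sqrt(1380) is a_0 = 37 followed by the repeating block 6, 1, 2, 1, 6, 74 (period 6).

[37; (6, 1, 2, 1, 6, 74)]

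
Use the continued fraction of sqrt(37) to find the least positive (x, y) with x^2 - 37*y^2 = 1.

First expand sqrt(37) as a continued fraction. With x_i = (sqrt(37) + m_i)/d_i and (m_0, d_0) = (0, 1): a_0 = floor(sqrt(37)) = 6, since 6^2 = 36 <= 37 < 49 = 7^2.
Iterate m_{i+1} = d_i*a_i - m_i, d_{i+1} = (37 - m_{i+1}^2)/d_i, a_{i+1} = floor((a_0 + m_{i+1})/d_{i+1}):
  m_1 = 1*6 - 0 = 6, d_1 = (37 - 6^2)/1 = 1/1 = 1, a_1 = floor((6 + 6)/1) = 12.
  m_2 = 1*12 - 6 = 6, d_2 = (37 - 6^2)/1 = 1/1 = 1: (m_2, d_2) = (m_1, d_1) = (6, 1), so from here the quotient a_1 repeats; the period length is 1.
So sqrt(37) = [6; (12)] with period length k = 1.
k is odd, so (p_{k-1}, q_{k-1}) only solves x^2 - 37y^2 = -1 and the fundamental solution of x^2 - 37y^2 = 1 is (p_{2k-1}, q_{2k-1}) = (p_1, q_1); compute convergents through index 1, running through the period twice.
Convergents (p_i = a_i*p_{i-1} + p_{i-2}, q_i = a_i*q_{i-1} + q_{i-2} with p_{-2}=0, p_{-1}=1, q_{-2}=1, q_{-1}=0):
  i=0: a_0=6, p_0 = 6*1 + 0 = 6, q_0 = 6*0 + 1 = 1.
  i=1: a_1=12, p_1 = 12*6 + 1 = 73, q_1 = 12*1 + 0 = 12.
Indeed p_0^2 - 37*q_0^2 = 36 - 37 = -1, not +1.
Check: 73^2 - 37*12^2 = 5329 - 5328 = 1, so (x, y) = (73, 12) solves the equation, and by the theorem it is the least positive solution.

(x, y) = (73, 12)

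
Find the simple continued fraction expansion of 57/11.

Run the Euclidean algorithm on 57 and 11; the successive quotients are the partial quotients a_0, a_1, ... (each step inverts the fractional part left over by the previous one):
  57 = 5*11 + 2, so a_0 = 5.
  11 = 5*2 + 1, so a_1 = 5.
  2 = 2*1 + 0, so a_2 = 2.
The remainder reaches 0 after 3 divisions, so the expansion has 3 partial quotients, read off in order.

[5; 5, 2]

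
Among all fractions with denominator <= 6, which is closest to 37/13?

Expand x = 37/13 as a continued fraction with the Euclidean algorithm:
  37 = 2*13 + 11, so a_0 = 2.
  13 = 1*11 + 2, so a_1 = 1.
  11 = 5*2 + 1, so a_2 = 5.
  2 = 2*1 + 0, so a_3 = 2.
so x = [2; 1, 5, 2].
Convergents (p_i = a_i*p_{i-1} + p_{i-2}, q_i = a_i*q_{i-1} + q_{i-2} with p_{-2}=0, p_{-1}=1, q_{-2}=1, q_{-1}=0), until the denominator exceeds 6:
  i=0: a_0=2, p_0 = 2*1 + 0 = 2, q_0 = 2*0 + 1 = 1.
  i=1: a_1=1, p_1 = 1*2 + 1 = 3, q_1 = 1*1 + 0 = 1.
  i=2: a_2=5, p_2 = 5*3 + 2 = 17, q_2 = 5*1 + 1 = 6.
  i=3: a_3=2, p_3 = 2*17 + 3 = 37, q_3 = 2*6 + 1 = 13.
q_3 = 13 > 6, so the last convergent with denominator <= 6 is p_2/q_2 = 17/6.
The closest fraction with denominator <= 6 is either p_2/q_2 or the intermediate fraction (k*p_2 + p_1)/(k*q_2 + q_1) with the largest k >= 1 whose denominator stays <= 6; these approach x as k grows, and every other convergent or intermediate fraction in range is farther away.
Largest k: floor((6 - q_1)/q_2) = floor((6 - 1)/6) = 0.
Since k = 0, no intermediate fraction beyond p_2/q_2 has denominator <= 6, so the convergent 17/6 is the closest (its error is |37*6 - 17*13|/(13*6) = 1/78).

17/6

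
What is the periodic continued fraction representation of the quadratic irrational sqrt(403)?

[20; (13, 2, 1, 3, 1, 3, 1, 2, 13, 40)]

Write x_i = (sqrt(403) + m_i)/d_i with (m_0, d_0) = (0, 1). a_0 = floor(sqrt(403)) = 20, since 20^2 = 400 <= 403 < 441 = 21^2.
Iterate m_{i+1} = d_i*a_i - m_i, d_{i+1} = (403 - m_{i+1}^2)/d_i, a_{i+1} = floor((a_0 + m_{i+1})/d_{i+1}):
  m_1 = 1*20 - 0 = 20, d_1 = (403 - 20^2)/1 = 3/1 = 3, a_1 = floor((20 + 20)/3) = 13.
  m_2 = 3*13 - 20 = 19, d_2 = (403 - 19^2)/3 = 42/3 = 14, a_2 = floor((20 + 19)/14) = 2.
  m_3 = 14*2 - 19 = 9, d_3 = (403 - 9^2)/14 = 322/14 = 23, a_3 = floor((20 + 9)/23) = 1.
  m_4 = 23*1 - 9 = 14, d_4 = (403 - 14^2)/23 = 207/23 = 9, a_4 = floor((20 + 14)/9) = 3.
  m_5 = 9*3 - 14 = 13, d_5 = (403 - 13^2)/9 = 234/9 = 26, a_5 = floor((20 + 13)/26) = 1.
  m_6 = 26*1 - 13 = 13, d_6 = (403 - 13^2)/26 = 234/26 = 9, a_6 = floor((20 + 13)/9) = 3.
  m_7 = 9*3 - 13 = 14, d_7 = (403 - 14^2)/9 = 207/9 = 23, a_7 = floor((20 + 14)/23) = 1.
  m_8 = 23*1 - 14 = 9, d_8 = (403 - 9^2)/23 = 322/23 = 14, a_8 = floor((20 + 9)/14) = 2.
  m_9 = 14*2 - 9 = 19, d_9 = (403 - 19^2)/14 = 42/14 = 3, a_9 = floor((20 + 19)/3) = 13.
  m_10 = 3*13 - 19 = 20, d_10 = (403 - 20^2)/3 = 3/3 = 1, a_10 = floor((20 + 20)/1) = 40.
  m_11 = 1*40 - 20 = 20, d_11 = (403 - 20^2)/1 = 3/1 = 3: (m_11, d_11) = (m_1, d_1) = (20, 3), so from here the quotients repeat a_1, ..., a_10; the period length is 10.
Hence the expansion of sqrt(403) is a_0 = 20 followed by the repeating block 13, 2, 1, 3, 1, 3, 1, 2, 13, 40 (period 10).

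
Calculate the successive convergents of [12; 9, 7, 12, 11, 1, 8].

12/1, 109/9, 775/64, 9409/777, 104274/8611, 113683/9388, 1013738/83715

Using the convergent recurrence p_i = a_i*p_{i-1} + p_{i-2}, q_i = a_i*q_{i-1} + q_{i-2} with p_{-2}=0, p_{-1}=1, q_{-2}=1, q_{-1}=0:
  i=0: a_0=12, p_0 = 12*1 + 0 = 12, q_0 = 12*0 + 1 = 1.
  i=1: a_1=9, p_1 = 9*12 + 1 = 109, q_1 = 9*1 + 0 = 9.
  i=2: a_2=7, p_2 = 7*109 + 12 = 775, q_2 = 7*9 + 1 = 64.
  i=3: a_3=12, p_3 = 12*775 + 109 = 9409, q_3 = 12*64 + 9 = 777.
  i=4: a_4=11, p_4 = 11*9409 + 775 = 104274, q_4 = 11*777 + 64 = 8611.
  i=5: a_5=1, p_5 = 1*104274 + 9409 = 113683, q_5 = 1*8611 + 777 = 9388.
  i=6: a_6=8, p_6 = 8*113683 + 104274 = 1013738, q_6 = 8*9388 + 8611 = 83715.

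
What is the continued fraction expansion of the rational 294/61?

Run the Euclidean algorithm on 294 and 61; the successive quotients are the partial quotients a_0, a_1, ... (each step inverts the fractional part left over by the previous one):
  294 = 4*61 + 50, so a_0 = 4.
  61 = 1*50 + 11, so a_1 = 1.
  50 = 4*11 + 6, so a_2 = 4.
  11 = 1*6 + 5, so a_3 = 1.
  6 = 1*5 + 1, so a_4 = 1.
  5 = 5*1 + 0, so a_5 = 5.
The remainder reaches 0 after 6 divisions, so the expansion has 6 partial quotients, read off in order.

[4; 1, 4, 1, 1, 5]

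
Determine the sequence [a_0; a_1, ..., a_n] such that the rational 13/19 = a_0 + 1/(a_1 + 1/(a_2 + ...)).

[0; 1, 2, 6]

Run the Euclidean algorithm on 13 and 19; the successive quotients are the partial quotients a_0, a_1, ... (each step inverts the fractional part left over by the previous one):
  13 = 0*19 + 13, so a_0 = 0.
  19 = 1*13 + 6, so a_1 = 1.
  13 = 2*6 + 1, so a_2 = 2.
  6 = 6*1 + 0, so a_3 = 6.
The remainder reaches 0 after 4 divisions, so the expansion has 4 partial quotients, read off in order.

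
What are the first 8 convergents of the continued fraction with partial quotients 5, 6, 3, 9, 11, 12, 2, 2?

Using the convergent recurrence p_i = a_i*p_{i-1} + p_{i-2}, q_i = a_i*q_{i-1} + q_{i-2} with p_{-2}=0, p_{-1}=1, q_{-2}=1, q_{-1}=0:
  i=0: a_0=5, p_0 = 5*1 + 0 = 5, q_0 = 5*0 + 1 = 1.
  i=1: a_1=6, p_1 = 6*5 + 1 = 31, q_1 = 6*1 + 0 = 6.
  i=2: a_2=3, p_2 = 3*31 + 5 = 98, q_2 = 3*6 + 1 = 19.
  i=3: a_3=9, p_3 = 9*98 + 31 = 913, q_3 = 9*19 + 6 = 177.
  i=4: a_4=11, p_4 = 11*913 + 98 = 10141, q_4 = 11*177 + 19 = 1966.
  i=5: a_5=12, p_5 = 12*10141 + 913 = 122605, q_5 = 12*1966 + 177 = 23769.
  i=6: a_6=2, p_6 = 2*122605 + 10141 = 255351, q_6 = 2*23769 + 1966 = 49504.
  i=7: a_7=2, p_7 = 2*255351 + 122605 = 633307, q_7 = 2*49504 + 23769 = 122777.

5/1, 31/6, 98/19, 913/177, 10141/1966, 122605/23769, 255351/49504, 633307/122777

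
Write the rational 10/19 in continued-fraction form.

Run the Euclidean algorithm on 10 and 19; the successive quotients are the partial quotients a_0, a_1, ... (each step inverts the fractional part left over by the previous one):
  10 = 0*19 + 10, so a_0 = 0.
  19 = 1*10 + 9, so a_1 = 1.
  10 = 1*9 + 1, so a_2 = 1.
  9 = 9*1 + 0, so a_3 = 9.
The remainder reaches 0 after 4 divisions, so the expansion has 4 partial quotients, read off in order.

[0; 1, 1, 9]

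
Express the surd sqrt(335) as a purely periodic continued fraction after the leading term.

[18; (3, 3, 3, 36)]

Write x_i = (sqrt(335) + m_i)/d_i with (m_0, d_0) = (0, 1). a_0 = floor(sqrt(335)) = 18, since 18^2 = 324 <= 335 < 361 = 19^2.
Iterate m_{i+1} = d_i*a_i - m_i, d_{i+1} = (335 - m_{i+1}^2)/d_i, a_{i+1} = floor((a_0 + m_{i+1})/d_{i+1}):
  m_1 = 1*18 - 0 = 18, d_1 = (335 - 18^2)/1 = 11/1 = 11, a_1 = floor((18 + 18)/11) = 3.
  m_2 = 11*3 - 18 = 15, d_2 = (335 - 15^2)/11 = 110/11 = 10, a_2 = floor((18 + 15)/10) = 3.
  m_3 = 10*3 - 15 = 15, d_3 = (335 - 15^2)/10 = 110/10 = 11, a_3 = floor((18 + 15)/11) = 3.
  m_4 = 11*3 - 15 = 18, d_4 = (335 - 18^2)/11 = 11/11 = 1, a_4 = floor((18 + 18)/1) = 36.
  m_5 = 1*36 - 18 = 18, d_5 = (335 - 18^2)/1 = 11/1 = 11: (m_5, d_5) = (m_1, d_1) = (18, 11), so from here the quotients repeat a_1, ..., a_4; the period length is 4.
Hence the expansion of sqrt(335) is a_0 = 18 followed by the repeating block 3, 3, 3, 36 (period 4).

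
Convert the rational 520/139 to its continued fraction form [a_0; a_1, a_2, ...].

[3; 1, 2, 1, 6, 5]

Run the Euclidean algorithm on 520 and 139; the successive quotients are the partial quotients a_0, a_1, ... (each step inverts the fractional part left over by the previous one):
  520 = 3*139 + 103, so a_0 = 3.
  139 = 1*103 + 36, so a_1 = 1.
  103 = 2*36 + 31, so a_2 = 2.
  36 = 1*31 + 5, so a_3 = 1.
  31 = 6*5 + 1, so a_4 = 6.
  5 = 5*1 + 0, so a_5 = 5.
The remainder reaches 0 after 6 divisions, so the expansion has 6 partial quotients, read off in order.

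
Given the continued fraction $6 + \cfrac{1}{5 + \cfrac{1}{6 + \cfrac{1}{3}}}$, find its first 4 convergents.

6/1, 31/5, 192/31, 607/98

Using the convergent recurrence p_i = a_i*p_{i-1} + p_{i-2}, q_i = a_i*q_{i-1} + q_{i-2} with p_{-2}=0, p_{-1}=1, q_{-2}=1, q_{-1}=0:
  i=0: a_0=6, p_0 = 6*1 + 0 = 6, q_0 = 6*0 + 1 = 1.
  i=1: a_1=5, p_1 = 5*6 + 1 = 31, q_1 = 5*1 + 0 = 5.
  i=2: a_2=6, p_2 = 6*31 + 6 = 192, q_2 = 6*5 + 1 = 31.
  i=3: a_3=3, p_3 = 3*192 + 31 = 607, q_3 = 3*31 + 5 = 98.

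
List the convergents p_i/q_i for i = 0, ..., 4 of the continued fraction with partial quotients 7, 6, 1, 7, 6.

7/1, 43/6, 50/7, 393/55, 2408/337

Using the convergent recurrence p_i = a_i*p_{i-1} + p_{i-2}, q_i = a_i*q_{i-1} + q_{i-2} with p_{-2}=0, p_{-1}=1, q_{-2}=1, q_{-1}=0:
  i=0: a_0=7, p_0 = 7*1 + 0 = 7, q_0 = 7*0 + 1 = 1.
  i=1: a_1=6, p_1 = 6*7 + 1 = 43, q_1 = 6*1 + 0 = 6.
  i=2: a_2=1, p_2 = 1*43 + 7 = 50, q_2 = 1*6 + 1 = 7.
  i=3: a_3=7, p_3 = 7*50 + 43 = 393, q_3 = 7*7 + 6 = 55.
  i=4: a_4=6, p_4 = 6*393 + 50 = 2408, q_4 = 6*55 + 7 = 337.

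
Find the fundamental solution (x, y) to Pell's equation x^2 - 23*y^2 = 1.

(x, y) = (24, 5)

First expand sqrt(23) as a continued fraction. With x_i = (sqrt(23) + m_i)/d_i and (m_0, d_0) = (0, 1): a_0 = floor(sqrt(23)) = 4, since 4^2 = 16 <= 23 < 25 = 5^2.
Iterate m_{i+1} = d_i*a_i - m_i, d_{i+1} = (23 - m_{i+1}^2)/d_i, a_{i+1} = floor((a_0 + m_{i+1})/d_{i+1}):
  m_1 = 1*4 - 0 = 4, d_1 = (23 - 4^2)/1 = 7/1 = 7, a_1 = floor((4 + 4)/7) = 1.
  m_2 = 7*1 - 4 = 3, d_2 = (23 - 3^2)/7 = 14/7 = 2, a_2 = floor((4 + 3)/2) = 3.
  m_3 = 2*3 - 3 = 3, d_3 = (23 - 3^2)/2 = 14/2 = 7, a_3 = floor((4 + 3)/7) = 1.
  m_4 = 7*1 - 3 = 4, d_4 = (23 - 4^2)/7 = 7/7 = 1, a_4 = floor((4 + 4)/1) = 8.
  m_5 = 1*8 - 4 = 4, d_5 = (23 - 4^2)/1 = 7/1 = 7: (m_5, d_5) = (m_1, d_1) = (4, 7), so from here the quotients repeat a_1, ..., a_4; the period length is 4.
So sqrt(23) = [4; (1, 3, 1, 8)] with period length k = 4.
k is even, so the fundamental solution of x^2 - 23y^2 = 1 is (p_{k-1}, q_{k-1}) = (p_3, q_3); compute convergents through index 3.
Convergents (p_i = a_i*p_{i-1} + p_{i-2}, q_i = a_i*q_{i-1} + q_{i-2} with p_{-2}=0, p_{-1}=1, q_{-2}=1, q_{-1}=0):
  i=0: a_0=4, p_0 = 4*1 + 0 = 4, q_0 = 4*0 + 1 = 1.
  i=1: a_1=1, p_1 = 1*4 + 1 = 5, q_1 = 1*1 + 0 = 1.
  i=2: a_2=3, p_2 = 3*5 + 4 = 19, q_2 = 3*1 + 1 = 4.
  i=3: a_3=1, p_3 = 1*19 + 5 = 24, q_3 = 1*4 + 1 = 5.
Check: 24^2 - 23*5^2 = 576 - 575 = 1, so (x, y) = (24, 5) solves the equation, and by the theorem it is the least positive solution.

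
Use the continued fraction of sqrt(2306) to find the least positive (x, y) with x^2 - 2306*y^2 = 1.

First expand sqrt(2306) as a continued fraction. With x_i = (sqrt(2306) + m_i)/d_i and (m_0, d_0) = (0, 1): a_0 = floor(sqrt(2306)) = 48, since 48^2 = 2304 <= 2306 < 2401 = 49^2.
Iterate m_{i+1} = d_i*a_i - m_i, d_{i+1} = (2306 - m_{i+1}^2)/d_i, a_{i+1} = floor((a_0 + m_{i+1})/d_{i+1}):
  m_1 = 1*48 - 0 = 48, d_1 = (2306 - 48^2)/1 = 2/1 = 2, a_1 = floor((48 + 48)/2) = 48.
  m_2 = 2*48 - 48 = 48, d_2 = (2306 - 48^2)/2 = 2/2 = 1, a_2 = floor((48 + 48)/1) = 96.
  m_3 = 1*96 - 48 = 48, d_3 = (2306 - 48^2)/1 = 2/1 = 2: (m_3, d_3) = (m_1, d_1) = (48, 2), so from here the quotients repeat a_1, a_2; the period length is 2.
So sqrt(2306) = [48; (48, 96)] with period length k = 2.
k is even, so the fundamental solution of x^2 - 2306y^2 = 1 is (p_{k-1}, q_{k-1}) = (p_1, q_1); compute convergents through index 1.
Convergents (p_i = a_i*p_{i-1} + p_{i-2}, q_i = a_i*q_{i-1} + q_{i-2} with p_{-2}=0, p_{-1}=1, q_{-2}=1, q_{-1}=0):
  i=0: a_0=48, p_0 = 48*1 + 0 = 48, q_0 = 48*0 + 1 = 1.
  i=1: a_1=48, p_1 = 48*48 + 1 = 2305, q_1 = 48*1 + 0 = 48.
Check: 2305^2 - 2306*48^2 = 5313025 - 5313024 = 1, so (x, y) = (2305, 48) solves the equation, and by the theorem it is the least positive solution.

(x, y) = (2305, 48)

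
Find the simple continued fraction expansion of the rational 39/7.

[5; 1, 1, 3]

Run the Euclidean algorithm on 39 and 7; the successive quotients are the partial quotients a_0, a_1, ... (each step inverts the fractional part left over by the previous one):
  39 = 5*7 + 4, so a_0 = 5.
  7 = 1*4 + 3, so a_1 = 1.
  4 = 1*3 + 1, so a_2 = 1.
  3 = 3*1 + 0, so a_3 = 3.
The remainder reaches 0 after 4 divisions, so the expansion has 4 partial quotients, read off in order.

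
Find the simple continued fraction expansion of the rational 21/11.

Run the Euclidean algorithm on 21 and 11; the successive quotients are the partial quotients a_0, a_1, ... (each step inverts the fractional part left over by the previous one):
  21 = 1*11 + 10, so a_0 = 1.
  11 = 1*10 + 1, so a_1 = 1.
  10 = 10*1 + 0, so a_2 = 10.
The remainder reaches 0 after 3 divisions, so the expansion has 3 partial quotients, read off in order.

[1; 1, 10]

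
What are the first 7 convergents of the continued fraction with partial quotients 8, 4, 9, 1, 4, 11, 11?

8/1, 33/4, 305/37, 338/41, 1657/201, 18565/2252, 205872/24973

Using the convergent recurrence p_i = a_i*p_{i-1} + p_{i-2}, q_i = a_i*q_{i-1} + q_{i-2} with p_{-2}=0, p_{-1}=1, q_{-2}=1, q_{-1}=0:
  i=0: a_0=8, p_0 = 8*1 + 0 = 8, q_0 = 8*0 + 1 = 1.
  i=1: a_1=4, p_1 = 4*8 + 1 = 33, q_1 = 4*1 + 0 = 4.
  i=2: a_2=9, p_2 = 9*33 + 8 = 305, q_2 = 9*4 + 1 = 37.
  i=3: a_3=1, p_3 = 1*305 + 33 = 338, q_3 = 1*37 + 4 = 41.
  i=4: a_4=4, p_4 = 4*338 + 305 = 1657, q_4 = 4*41 + 37 = 201.
  i=5: a_5=11, p_5 = 11*1657 + 338 = 18565, q_5 = 11*201 + 41 = 2252.
  i=6: a_6=11, p_6 = 11*18565 + 1657 = 205872, q_6 = 11*2252 + 201 = 24973.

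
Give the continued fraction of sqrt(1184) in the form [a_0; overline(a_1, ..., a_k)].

Write x_i = (sqrt(1184) + m_i)/d_i with (m_0, d_0) = (0, 1). a_0 = floor(sqrt(1184)) = 34, since 34^2 = 1156 <= 1184 < 1225 = 35^2.
Iterate m_{i+1} = d_i*a_i - m_i, d_{i+1} = (1184 - m_{i+1}^2)/d_i, a_{i+1} = floor((a_0 + m_{i+1})/d_{i+1}):
  m_1 = 1*34 - 0 = 34, d_1 = (1184 - 34^2)/1 = 28/1 = 28, a_1 = floor((34 + 34)/28) = 2.
  m_2 = 28*2 - 34 = 22, d_2 = (1184 - 22^2)/28 = 700/28 = 25, a_2 = floor((34 + 22)/25) = 2.
  m_3 = 25*2 - 22 = 28, d_3 = (1184 - 28^2)/25 = 400/25 = 16, a_3 = floor((34 + 28)/16) = 3.
  m_4 = 16*3 - 28 = 20, d_4 = (1184 - 20^2)/16 = 784/16 = 49, a_4 = floor((34 + 20)/49) = 1.
  m_5 = 49*1 - 20 = 29, d_5 = (1184 - 29^2)/49 = 343/49 = 7, a_5 = floor((34 + 29)/7) = 9.
  m_6 = 7*9 - 29 = 34, d_6 = (1184 - 34^2)/7 = 28/7 = 4, a_6 = floor((34 + 34)/4) = 17.
  m_7 = 4*17 - 34 = 34, d_7 = (1184 - 34^2)/4 = 28/4 = 7, a_7 = floor((34 + 34)/7) = 9.
  m_8 = 7*9 - 34 = 29, d_8 = (1184 - 29^2)/7 = 343/7 = 49, a_8 = floor((34 + 29)/49) = 1.
  m_9 = 49*1 - 29 = 20, d_9 = (1184 - 20^2)/49 = 784/49 = 16, a_9 = floor((34 + 20)/16) = 3.
  m_10 = 16*3 - 20 = 28, d_10 = (1184 - 28^2)/16 = 400/16 = 25, a_10 = floor((34 + 28)/25) = 2.
  m_11 = 25*2 - 28 = 22, d_11 = (1184 - 22^2)/25 = 700/25 = 28, a_11 = floor((34 + 22)/28) = 2.
  m_12 = 28*2 - 22 = 34, d_12 = (1184 - 34^2)/28 = 28/28 = 1, a_12 = floor((34 + 34)/1) = 68.
  m_13 = 1*68 - 34 = 34, d_13 = (1184 - 34^2)/1 = 28/1 = 28: (m_13, d_13) = (m_1, d_1) = (34, 28), so from here the quotients repeat a_1, ..., a_12; the period length is 12.
Hence the expansion of sqrt(1184) is a_0 = 34 followed by the repeating block 2, 2, 3, 1, 9, 17, 9, 1, 3, 2, 2, 68 (period 12).

[34; overline(2, 2, 3, 1, 9, 17, 9, 1, 3, 2, 2, 68)]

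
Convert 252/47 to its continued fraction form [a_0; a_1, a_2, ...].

[5; 2, 1, 3, 4]

Run the Euclidean algorithm on 252 and 47; the successive quotients are the partial quotients a_0, a_1, ... (each step inverts the fractional part left over by the previous one):
  252 = 5*47 + 17, so a_0 = 5.
  47 = 2*17 + 13, so a_1 = 2.
  17 = 1*13 + 4, so a_2 = 1.
  13 = 3*4 + 1, so a_3 = 3.
  4 = 4*1 + 0, so a_4 = 4.
The remainder reaches 0 after 5 divisions, so the expansion has 5 partial quotients, read off in order.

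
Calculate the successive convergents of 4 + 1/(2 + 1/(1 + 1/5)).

4/1, 9/2, 13/3, 74/17

Using the convergent recurrence p_i = a_i*p_{i-1} + p_{i-2}, q_i = a_i*q_{i-1} + q_{i-2} with p_{-2}=0, p_{-1}=1, q_{-2}=1, q_{-1}=0:
  i=0: a_0=4, p_0 = 4*1 + 0 = 4, q_0 = 4*0 + 1 = 1.
  i=1: a_1=2, p_1 = 2*4 + 1 = 9, q_1 = 2*1 + 0 = 2.
  i=2: a_2=1, p_2 = 1*9 + 4 = 13, q_2 = 1*2 + 1 = 3.
  i=3: a_3=5, p_3 = 5*13 + 9 = 74, q_3 = 5*3 + 2 = 17.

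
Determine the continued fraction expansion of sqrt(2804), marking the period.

Write x_i = (sqrt(2804) + m_i)/d_i with (m_0, d_0) = (0, 1). a_0 = floor(sqrt(2804)) = 52, since 52^2 = 2704 <= 2804 < 2809 = 53^2.
Iterate m_{i+1} = d_i*a_i - m_i, d_{i+1} = (2804 - m_{i+1}^2)/d_i, a_{i+1} = floor((a_0 + m_{i+1})/d_{i+1}):
  m_1 = 1*52 - 0 = 52, d_1 = (2804 - 52^2)/1 = 100/1 = 100, a_1 = floor((52 + 52)/100) = 1.
  m_2 = 100*1 - 52 = 48, d_2 = (2804 - 48^2)/100 = 500/100 = 5, a_2 = floor((52 + 48)/5) = 20.
  m_3 = 5*20 - 48 = 52, d_3 = (2804 - 52^2)/5 = 100/5 = 20, a_3 = floor((52 + 52)/20) = 5.
  m_4 = 20*5 - 52 = 48, d_4 = (2804 - 48^2)/20 = 500/20 = 25, a_4 = floor((52 + 48)/25) = 4.
  m_5 = 25*4 - 48 = 52, d_5 = (2804 - 52^2)/25 = 100/25 = 4, a_5 = floor((52 + 52)/4) = 26.
  m_6 = 4*26 - 52 = 52, d_6 = (2804 - 52^2)/4 = 100/4 = 25, a_6 = floor((52 + 52)/25) = 4.
  m_7 = 25*4 - 52 = 48, d_7 = (2804 - 48^2)/25 = 500/25 = 20, a_7 = floor((52 + 48)/20) = 5.
  m_8 = 20*5 - 48 = 52, d_8 = (2804 - 52^2)/20 = 100/20 = 5, a_8 = floor((52 + 52)/5) = 20.
  m_9 = 5*20 - 52 = 48, d_9 = (2804 - 48^2)/5 = 500/5 = 100, a_9 = floor((52 + 48)/100) = 1.
  m_10 = 100*1 - 48 = 52, d_10 = (2804 - 52^2)/100 = 100/100 = 1, a_10 = floor((52 + 52)/1) = 104.
  m_11 = 1*104 - 52 = 52, d_11 = (2804 - 52^2)/1 = 100/1 = 100: (m_11, d_11) = (m_1, d_1) = (52, 100), so from here the quotients repeat a_1, ..., a_10; the period length is 10.
Hence the expansion of sqrt(2804) is a_0 = 52 followed by the repeating block 1, 20, 5, 4, 26, 4, 5, 20, 1, 104 (period 10).

[52; (1, 20, 5, 4, 26, 4, 5, 20, 1, 104)]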